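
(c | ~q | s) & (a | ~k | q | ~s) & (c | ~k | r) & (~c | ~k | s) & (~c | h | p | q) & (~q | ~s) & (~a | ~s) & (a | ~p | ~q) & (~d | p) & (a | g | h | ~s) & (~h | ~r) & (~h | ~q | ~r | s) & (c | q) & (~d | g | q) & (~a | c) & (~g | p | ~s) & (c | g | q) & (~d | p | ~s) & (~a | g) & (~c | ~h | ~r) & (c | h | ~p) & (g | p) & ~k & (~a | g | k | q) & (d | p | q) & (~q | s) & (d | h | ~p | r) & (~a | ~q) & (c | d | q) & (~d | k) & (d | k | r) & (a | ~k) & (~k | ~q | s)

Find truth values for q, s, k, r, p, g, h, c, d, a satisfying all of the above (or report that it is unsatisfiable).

q = False; s = True; k = False; r = True; p = True; g = True; h = False; c = True; d = False; a = False

Unit clause (~k) forces k = False.
In (~d | k) only ~d is left, so d = False.
In (d | k | r) only r is left, so r = True.
In (~h | ~r) only ~h is left, so h = False.
Try q = True:
  (~q | ~s) forces s = False.
  clause (~q | s) is falsified — backtrack.
So q = False.
  then (c | q) forces c = True.
  then (d | p | q) forces p = True.
Set s = True.
  then (~a | ~s) forces a = False.
  then (a | g | h | ~s) forces g = True.
All clauses satisfied.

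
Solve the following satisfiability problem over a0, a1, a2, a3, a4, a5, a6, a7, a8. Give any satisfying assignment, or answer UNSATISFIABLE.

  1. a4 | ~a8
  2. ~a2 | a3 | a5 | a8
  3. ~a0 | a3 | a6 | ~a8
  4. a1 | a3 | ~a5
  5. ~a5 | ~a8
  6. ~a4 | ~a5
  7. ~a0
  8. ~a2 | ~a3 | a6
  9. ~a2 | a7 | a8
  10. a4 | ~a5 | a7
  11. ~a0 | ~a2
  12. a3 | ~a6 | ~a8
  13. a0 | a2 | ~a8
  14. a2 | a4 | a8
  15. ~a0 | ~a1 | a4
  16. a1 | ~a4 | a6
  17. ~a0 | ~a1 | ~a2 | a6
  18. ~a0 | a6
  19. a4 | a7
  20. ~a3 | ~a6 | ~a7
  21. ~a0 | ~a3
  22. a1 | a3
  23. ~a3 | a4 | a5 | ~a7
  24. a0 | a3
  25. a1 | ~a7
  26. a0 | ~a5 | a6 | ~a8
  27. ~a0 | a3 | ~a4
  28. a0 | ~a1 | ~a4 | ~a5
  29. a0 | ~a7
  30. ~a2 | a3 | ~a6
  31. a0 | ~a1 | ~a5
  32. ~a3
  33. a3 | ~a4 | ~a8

Unsatisfiable

Case a0 = True:
  Clause (~a0) is falsified — contradiction.
Case a0 = False:
  (a0 | a3) forces a3 = True.
  Clause (~a3) is falsified — contradiction.
Both cases fail, so the formula is unsatisfiable.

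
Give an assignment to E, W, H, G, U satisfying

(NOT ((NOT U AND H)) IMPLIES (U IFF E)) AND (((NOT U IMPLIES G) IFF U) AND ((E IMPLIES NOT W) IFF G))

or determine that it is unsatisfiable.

E = True, W = False, H = False, G = True, U = True

  NOT ((NOT U AND H)) IMPLIES (U IFF E) = True
    NOT ((NOT U AND H)) = True
      NOT U AND H = False
        NOT U = False
    U IFF E = True
  ((NOT U IMPLIES G) IFF U) AND ((E IMPLIES NOT W) IFF G) = True
    (NOT U IMPLIES G) IFF U = True
      NOT U IMPLIES G = True
        NOT U = False
    (E IMPLIES NOT W) IFF G = True
      E IMPLIES NOT W = True
        NOT W = True
Both conjuncts True, so the formula holds.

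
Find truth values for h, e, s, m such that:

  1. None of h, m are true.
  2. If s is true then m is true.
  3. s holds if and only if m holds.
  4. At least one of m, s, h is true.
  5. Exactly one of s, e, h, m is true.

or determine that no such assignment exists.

Case h = True:
  Constraint (1) is violated (h=T) — contradiction.
Case h = False:
  (1) forces m = False.
  (2) with m=F forces s = False.
  Constraint (4) is violated (m=F, s=F, h=F) — contradiction.
Both cases fail — unsatisfiable.

UNSATISFIABLE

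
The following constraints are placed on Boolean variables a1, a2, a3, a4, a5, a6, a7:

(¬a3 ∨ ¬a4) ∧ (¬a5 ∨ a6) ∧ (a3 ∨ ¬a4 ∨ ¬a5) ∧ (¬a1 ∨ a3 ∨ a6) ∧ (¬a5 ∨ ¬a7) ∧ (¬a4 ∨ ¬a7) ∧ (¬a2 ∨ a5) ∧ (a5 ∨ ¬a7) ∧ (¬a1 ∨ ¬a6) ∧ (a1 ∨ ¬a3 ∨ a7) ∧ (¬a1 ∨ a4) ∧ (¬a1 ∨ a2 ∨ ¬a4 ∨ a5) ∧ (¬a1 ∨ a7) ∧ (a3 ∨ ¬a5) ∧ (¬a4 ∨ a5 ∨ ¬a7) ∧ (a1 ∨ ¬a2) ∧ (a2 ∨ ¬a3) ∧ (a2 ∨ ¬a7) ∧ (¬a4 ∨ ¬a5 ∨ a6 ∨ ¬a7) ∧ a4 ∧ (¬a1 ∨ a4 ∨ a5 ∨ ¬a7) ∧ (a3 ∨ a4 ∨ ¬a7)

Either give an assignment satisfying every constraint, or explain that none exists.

Unit clause (a4) forces a4 = True.
In (¬a3 ∨ ¬a4) only ¬a3 is left, so a3 = False.
In (a3 ∨ ¬a4 ∨ ¬a5) only ¬a5 is left, so a5 = False.
In (¬a4 ∨ ¬a7) only ¬a7 is left, so a7 = False.
In (¬a2 ∨ a5) only ¬a2 is left, so a2 = False.
In (¬a1 ∨ a2 ∨ ¬a4 ∨ a5) only ¬a1 is left, so a1 = False.
Set a6 = False.
All clauses satisfied.

a1 = False, a2 = False, a3 = False, a4 = True, a5 = False, a6 = False, a7 = False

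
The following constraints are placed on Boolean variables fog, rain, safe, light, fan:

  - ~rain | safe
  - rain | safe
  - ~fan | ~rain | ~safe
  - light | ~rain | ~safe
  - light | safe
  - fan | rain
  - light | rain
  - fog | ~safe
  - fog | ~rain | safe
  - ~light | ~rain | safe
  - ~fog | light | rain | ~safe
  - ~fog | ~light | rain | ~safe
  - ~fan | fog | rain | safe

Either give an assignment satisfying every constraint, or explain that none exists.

fog=T, rain=T, safe=T, light=T, fan=F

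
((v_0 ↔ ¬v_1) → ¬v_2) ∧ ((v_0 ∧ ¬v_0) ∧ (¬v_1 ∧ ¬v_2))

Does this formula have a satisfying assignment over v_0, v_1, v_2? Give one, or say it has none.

Unsatisfiable — no assignment works.

Case v_0 = True: the conjunct ¬v_0 is False.
Case v_0 = False: the conjunct v_0 is False.
Both cases fail — unsatisfiable.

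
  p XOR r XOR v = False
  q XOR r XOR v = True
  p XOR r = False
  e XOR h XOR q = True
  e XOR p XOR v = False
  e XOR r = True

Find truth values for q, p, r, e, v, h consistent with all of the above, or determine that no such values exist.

Adding constraints 1, 5, 6 mod 2: every variable appears an even number of times on the left, so the left side is 0.
But the right sides sum to 1 (mod 2). 0 ≠ 1 — the system is inconsistent.

No satisfying assignment exists.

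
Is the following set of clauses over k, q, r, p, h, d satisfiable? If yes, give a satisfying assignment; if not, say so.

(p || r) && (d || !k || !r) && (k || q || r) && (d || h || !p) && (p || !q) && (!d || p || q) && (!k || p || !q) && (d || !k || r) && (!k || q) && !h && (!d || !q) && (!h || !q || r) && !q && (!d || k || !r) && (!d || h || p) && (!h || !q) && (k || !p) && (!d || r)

Unit clause (!h) forces h = False.
Unit clause (!q) forces q = False.
In (!k || q) only !k is left, so k = False.
In (k || !p) only !p is left, so p = False.
In (p || r) only r is left, so r = True.
In (!d || p || q) only !d is left, so d = False.
All clauses satisfied.

k=F; q=F; r=T; p=F; h=F; d=F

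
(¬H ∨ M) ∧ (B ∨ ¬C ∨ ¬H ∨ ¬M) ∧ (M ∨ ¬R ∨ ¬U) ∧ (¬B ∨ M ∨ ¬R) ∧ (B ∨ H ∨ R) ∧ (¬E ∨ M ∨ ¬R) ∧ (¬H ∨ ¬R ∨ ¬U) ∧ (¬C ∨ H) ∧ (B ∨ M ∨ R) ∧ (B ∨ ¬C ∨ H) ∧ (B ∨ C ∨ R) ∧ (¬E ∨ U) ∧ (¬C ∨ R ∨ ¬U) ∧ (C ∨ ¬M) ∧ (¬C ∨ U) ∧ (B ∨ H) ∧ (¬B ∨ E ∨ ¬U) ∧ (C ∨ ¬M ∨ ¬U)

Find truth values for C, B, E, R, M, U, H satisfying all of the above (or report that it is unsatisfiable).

C = False; B = True; E = False; R = False; M = False; U = False; H = False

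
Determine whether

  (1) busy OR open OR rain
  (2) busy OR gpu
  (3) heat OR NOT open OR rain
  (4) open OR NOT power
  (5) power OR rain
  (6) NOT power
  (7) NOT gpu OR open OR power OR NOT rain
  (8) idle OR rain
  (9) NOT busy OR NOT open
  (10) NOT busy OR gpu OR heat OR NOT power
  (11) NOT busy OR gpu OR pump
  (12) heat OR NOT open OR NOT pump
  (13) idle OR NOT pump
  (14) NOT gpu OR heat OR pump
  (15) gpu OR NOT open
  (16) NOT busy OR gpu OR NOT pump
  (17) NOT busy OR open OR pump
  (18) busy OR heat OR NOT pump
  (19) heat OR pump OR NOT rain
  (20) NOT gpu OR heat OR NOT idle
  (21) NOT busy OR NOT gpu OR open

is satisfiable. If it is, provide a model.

Unit clause (NOT power) forces power = False.
In (power OR rain) only rain is left, so rain = True.
Set busy = False.
  then (busy OR gpu) forces gpu = True.
  then (NOT gpu OR open OR power OR NOT rain) forces open = True.
Set heat = True.
Set idle = True.
Set pump = False.
All clauses satisfied.

busy = False; open = True; rain = True; heat = True; power = False; gpu = True; idle = True; pump = False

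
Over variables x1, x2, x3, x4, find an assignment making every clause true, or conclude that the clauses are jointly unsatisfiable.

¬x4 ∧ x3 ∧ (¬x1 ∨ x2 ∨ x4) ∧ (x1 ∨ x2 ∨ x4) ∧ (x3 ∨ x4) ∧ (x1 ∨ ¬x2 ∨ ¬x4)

x1 = False, x2 = True, x3 = True, x4 = False

Unit clause (¬x4) forces x4 = False.
Unit clause (x3) forces x3 = True.
Set x1 = False.
  then (x1 ∨ x2 ∨ x4) forces x2 = True.
All clauses satisfied.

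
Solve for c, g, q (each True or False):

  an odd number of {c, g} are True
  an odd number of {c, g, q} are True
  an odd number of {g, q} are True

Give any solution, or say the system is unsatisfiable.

c = False; g = True; q = False

{c, g}: 1 true → odd ✓
{c, g, q}: 1 true → odd ✓
{g, q}: 1 true → odd ✓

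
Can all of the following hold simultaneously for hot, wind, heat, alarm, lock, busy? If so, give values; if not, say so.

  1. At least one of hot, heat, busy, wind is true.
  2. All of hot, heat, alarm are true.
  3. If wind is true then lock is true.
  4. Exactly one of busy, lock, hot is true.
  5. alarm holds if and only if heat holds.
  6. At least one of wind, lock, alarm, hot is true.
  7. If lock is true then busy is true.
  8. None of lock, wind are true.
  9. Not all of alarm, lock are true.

hot = True; wind = False; heat = True; alarm = True; lock = False; busy = False

  (1) {hot, heat, busy, wind}: 2 true — at least one ✓
  (2) {hot, heat, alarm}: all 3 true ✓
  (3) wind=F ⇒ lock: vacuous ✓
  (4) {busy, lock, hot}: 1 true — exactly one ✓
  (5) alarm=T, heat=T — same ✓
  (6) {wind, lock, alarm, hot}: 2 true — at least one ✓
  (7) lock=F ⇒ busy: vacuous ✓
  (8) {lock, wind}: 0 true — none ✓
  (9) {alarm, lock}: 1/2 true — not all ✓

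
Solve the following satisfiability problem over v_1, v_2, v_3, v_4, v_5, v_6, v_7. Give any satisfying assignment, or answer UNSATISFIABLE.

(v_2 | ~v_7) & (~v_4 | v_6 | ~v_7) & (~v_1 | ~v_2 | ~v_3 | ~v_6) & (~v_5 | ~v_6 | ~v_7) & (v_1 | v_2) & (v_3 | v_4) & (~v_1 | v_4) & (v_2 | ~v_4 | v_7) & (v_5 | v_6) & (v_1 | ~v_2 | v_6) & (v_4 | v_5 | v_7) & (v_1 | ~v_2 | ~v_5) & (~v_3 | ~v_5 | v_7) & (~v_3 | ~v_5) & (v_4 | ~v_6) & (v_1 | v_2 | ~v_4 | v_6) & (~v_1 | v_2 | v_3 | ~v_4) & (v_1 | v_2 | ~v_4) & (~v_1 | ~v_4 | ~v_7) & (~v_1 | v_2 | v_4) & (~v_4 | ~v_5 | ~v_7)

v_1=T; v_2=T; v_3=F; v_4=T; v_5=F; v_6=T; v_7=F

Set v_1 = True.
  then (~v_1 | v_4) forces v_4 = True.
  then (~v_1 | ~v_4 | ~v_7) forces v_7 = False.
  then (v_2 | ~v_4 | v_7) forces v_2 = True.
Try v_3 = True:
  (~v_1 | ~v_2 | ~v_3 | ~v_6) forces v_6 = False.
  (v_5 | v_6) forces v_5 = True.
  clause (~v_3 | ~v_5 | v_7) is falsified — backtrack.
So v_3 = False.
Set v_5 = False.
  then (v_5 | v_6) forces v_6 = True.
All clauses satisfied.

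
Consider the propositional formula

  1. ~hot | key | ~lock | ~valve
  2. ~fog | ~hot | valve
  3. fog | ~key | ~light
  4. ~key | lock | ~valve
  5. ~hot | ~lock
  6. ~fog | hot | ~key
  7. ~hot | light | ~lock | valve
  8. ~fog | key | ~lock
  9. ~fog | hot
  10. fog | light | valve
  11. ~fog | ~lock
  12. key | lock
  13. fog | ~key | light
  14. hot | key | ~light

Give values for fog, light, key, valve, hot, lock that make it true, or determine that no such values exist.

fog = False, light = False, key = False, valve = True, hot = False, lock = True

Try fog = True:
  (~fog | hot) forces hot = True.
  (~fog | ~hot | valve) forces valve = True.
  (~hot | ~lock) forces lock = False.
  (~key | lock | ~valve) forces key = False.
  clause (key | lock) is falsified — backtrack.
So fog = False.
Try light = True:
  (fog | ~key | ~light) forces key = False.
  (key | lock) forces lock = True.
  (~hot | ~lock) forces hot = False.
  clause (hot | key | ~light) is falsified — backtrack.
So light = False.
  then (fog | light | valve) forces valve = True.
  then (fog | ~key | light) forces key = False.
  then (key | lock) forces lock = True.
  then (~hot | key | ~lock | ~valve) forces hot = False.
All clauses satisfied.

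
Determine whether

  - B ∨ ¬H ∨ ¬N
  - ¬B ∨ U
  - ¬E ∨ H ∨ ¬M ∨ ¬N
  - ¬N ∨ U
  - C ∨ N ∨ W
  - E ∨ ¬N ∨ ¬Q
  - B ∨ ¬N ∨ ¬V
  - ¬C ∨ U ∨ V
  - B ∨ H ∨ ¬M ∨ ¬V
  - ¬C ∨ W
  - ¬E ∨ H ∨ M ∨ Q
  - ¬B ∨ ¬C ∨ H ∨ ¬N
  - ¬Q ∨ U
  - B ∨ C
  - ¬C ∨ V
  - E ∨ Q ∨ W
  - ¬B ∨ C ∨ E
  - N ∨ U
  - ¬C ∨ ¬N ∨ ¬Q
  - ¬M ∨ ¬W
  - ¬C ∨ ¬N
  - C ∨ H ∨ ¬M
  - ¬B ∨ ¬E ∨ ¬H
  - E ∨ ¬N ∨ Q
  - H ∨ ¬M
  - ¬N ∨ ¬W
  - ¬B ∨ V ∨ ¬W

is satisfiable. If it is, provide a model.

W: True; V: True; H: False; B: False; N: False; E: True; M: False; Q: True; U: True; C: True

Set W = True.
  then (¬M ∨ ¬W) forces M = False.
  then (¬N ∨ ¬W) forces N = False.
  then (N ∨ U) forces U = True.
Try V = False:
  (¬C ∨ V) forces C = False.
  (B ∨ C) forces B = True.
  clause (¬B ∨ V ∨ ¬W) is falsified — backtrack.
So V = True.
Set H = False.
Set B = False.
  then (B ∨ C) forces C = True.
Set E = True.
  then (¬E ∨ H ∨ M ∨ Q) forces Q = True.
All clauses satisfied.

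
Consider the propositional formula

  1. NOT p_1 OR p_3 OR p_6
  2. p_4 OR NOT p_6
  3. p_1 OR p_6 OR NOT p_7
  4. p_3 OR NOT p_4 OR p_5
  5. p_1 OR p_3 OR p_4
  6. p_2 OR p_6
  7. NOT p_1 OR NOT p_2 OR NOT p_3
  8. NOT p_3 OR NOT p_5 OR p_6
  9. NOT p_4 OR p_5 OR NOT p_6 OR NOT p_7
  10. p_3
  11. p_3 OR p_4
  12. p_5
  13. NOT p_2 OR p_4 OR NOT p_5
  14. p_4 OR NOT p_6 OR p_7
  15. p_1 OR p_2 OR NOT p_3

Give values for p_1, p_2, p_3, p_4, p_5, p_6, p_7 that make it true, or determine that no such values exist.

Unit clause (p_3) forces p_3 = True.
Unit clause (p_5) forces p_5 = True.
In (NOT p_3 OR NOT p_5 OR p_6) only p_6 is left, so p_6 = True.
In (p_4 OR NOT p_6) only p_4 is left, so p_4 = True.
Set p_1 = True.
  then (NOT p_1 OR NOT p_2 OR NOT p_3) forces p_2 = False.
Set p_7 = False.
All clauses satisfied.

p_1=T; p_2=F; p_3=T; p_4=T; p_5=T; p_6=T; p_7=F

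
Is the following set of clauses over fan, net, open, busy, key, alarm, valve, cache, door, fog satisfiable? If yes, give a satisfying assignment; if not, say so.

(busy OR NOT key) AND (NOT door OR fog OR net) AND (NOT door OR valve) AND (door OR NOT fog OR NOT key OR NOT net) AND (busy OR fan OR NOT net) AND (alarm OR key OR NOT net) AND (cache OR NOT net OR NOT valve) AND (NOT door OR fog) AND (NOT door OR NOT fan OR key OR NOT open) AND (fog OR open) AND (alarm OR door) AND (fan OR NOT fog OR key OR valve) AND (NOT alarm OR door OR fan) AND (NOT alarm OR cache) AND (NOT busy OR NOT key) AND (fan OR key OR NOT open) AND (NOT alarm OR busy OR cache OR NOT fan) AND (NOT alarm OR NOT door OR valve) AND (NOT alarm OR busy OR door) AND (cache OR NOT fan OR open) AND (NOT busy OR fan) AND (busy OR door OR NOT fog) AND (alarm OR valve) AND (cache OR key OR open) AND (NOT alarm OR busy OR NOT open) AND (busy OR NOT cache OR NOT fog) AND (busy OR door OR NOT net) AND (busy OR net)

fan: True, net: True, open: True, busy: True, key: False, alarm: True, valve: True, cache: True, door: False, fog: True

Set fan = True.
Set net = True.
Set open = True.
Try busy = False:
  (busy OR NOT key) forces key = False.
  (alarm OR key OR NOT net) forces alarm = True.
  clause (NOT alarm OR busy OR NOT open) is falsified — backtrack.
So busy = True.
  then (NOT busy OR NOT key) forces key = False.
  then (alarm OR key OR NOT net) forces alarm = True.
  then (NOT door OR NOT fan OR key OR NOT open) forces door = False.
  then (NOT alarm OR cache) forces cache = True.
Set valve = True.
Set fog = True.
All clauses satisfied.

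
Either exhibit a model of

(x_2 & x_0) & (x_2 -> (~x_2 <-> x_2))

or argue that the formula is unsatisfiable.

Case x_2 = True: the conjunct x_2 -> (~x_2 <-> x_2) becomes True -> (False <-> True) = False.
Case x_2 = False: the conjunct x_2 is False.
Both cases fail — unsatisfiable.

Unsatisfiable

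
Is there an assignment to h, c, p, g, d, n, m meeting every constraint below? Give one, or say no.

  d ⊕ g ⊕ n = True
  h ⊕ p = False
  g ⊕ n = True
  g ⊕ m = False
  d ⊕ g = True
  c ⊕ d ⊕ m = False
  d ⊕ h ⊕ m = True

h: False, c: True, p: False, g: True, d: False, n: False, m: True

d ⊕ g ⊕ n = F ⊕ T ⊕ F = True ✓
h ⊕ p = F ⊕ F = False ✓
g ⊕ n = T ⊕ F = True ✓
g ⊕ m = T ⊕ T = False ✓
d ⊕ g = F ⊕ T = True ✓
c ⊕ d ⊕ m = T ⊕ F ⊕ T = False ✓
d ⊕ h ⊕ m = F ⊕ F ⊕ T = True ✓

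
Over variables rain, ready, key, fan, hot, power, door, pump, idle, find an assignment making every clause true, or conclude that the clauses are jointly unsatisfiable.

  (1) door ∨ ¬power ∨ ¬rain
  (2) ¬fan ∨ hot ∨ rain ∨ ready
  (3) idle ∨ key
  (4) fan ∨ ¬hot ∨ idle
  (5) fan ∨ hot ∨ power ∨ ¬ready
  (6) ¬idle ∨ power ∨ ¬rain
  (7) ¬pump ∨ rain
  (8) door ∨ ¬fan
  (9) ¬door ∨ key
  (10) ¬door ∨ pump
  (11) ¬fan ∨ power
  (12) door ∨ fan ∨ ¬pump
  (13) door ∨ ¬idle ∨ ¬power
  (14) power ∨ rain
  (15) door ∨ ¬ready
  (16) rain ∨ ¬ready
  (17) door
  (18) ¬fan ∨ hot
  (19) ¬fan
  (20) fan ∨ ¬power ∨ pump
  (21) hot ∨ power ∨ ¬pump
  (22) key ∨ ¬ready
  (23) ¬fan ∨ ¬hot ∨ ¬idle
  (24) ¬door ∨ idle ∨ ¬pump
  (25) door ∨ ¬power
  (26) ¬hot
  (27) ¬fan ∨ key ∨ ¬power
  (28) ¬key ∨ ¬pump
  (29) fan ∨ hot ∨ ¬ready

Case door = True:
  (¬door ∨ key) forces key = True.
  (¬door ∨ pump) forces pump = True.
  Clause (¬key ∨ ¬pump) is falsified — contradiction.
Case door = False:
  Clause (door) is falsified — contradiction.
Both cases fail, so the formula is unsatisfiable.

No satisfying assignment exists.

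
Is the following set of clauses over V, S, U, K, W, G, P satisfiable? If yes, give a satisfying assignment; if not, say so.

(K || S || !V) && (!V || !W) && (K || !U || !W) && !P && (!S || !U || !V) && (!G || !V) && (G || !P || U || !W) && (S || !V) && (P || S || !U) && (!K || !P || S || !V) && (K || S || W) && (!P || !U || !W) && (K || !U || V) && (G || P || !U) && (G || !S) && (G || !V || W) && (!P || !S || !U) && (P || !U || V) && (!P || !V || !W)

Unit clause (!P) forces P = False.
Try V = True:
  (!V || !W) forces W = False.
  (!G || !V) forces G = False.
  clause (G || !V || W) is falsified — backtrack.
So V = False.
  then (P || !U || V) forces U = False.
Set S = True.
  then (G || !S) forces G = True.
Set K = False.
Set W = False.
All clauses satisfied.

V=F; S=T; U=F; K=F; W=F; G=T; P=F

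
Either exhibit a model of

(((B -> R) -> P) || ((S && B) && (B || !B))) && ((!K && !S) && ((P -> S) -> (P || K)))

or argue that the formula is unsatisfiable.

K=F, R=F, S=F, B=T, P=T

  ((B -> R) -> P) || ((S && B) && (B || !B)) = True
    (B -> R) -> P = True
      B -> R = False
    (S && B) && (B || !B) = False
      S && B = False
      B || !B = True
        !B = False
  (!K && !S) && ((P -> S) -> (P || K)) = True
    !K && !S = True
      !K = True
      !S = True
    (P -> S) -> (P || K) = True
      P -> S = False
      P || K = True
Both conjuncts True, so the formula holds.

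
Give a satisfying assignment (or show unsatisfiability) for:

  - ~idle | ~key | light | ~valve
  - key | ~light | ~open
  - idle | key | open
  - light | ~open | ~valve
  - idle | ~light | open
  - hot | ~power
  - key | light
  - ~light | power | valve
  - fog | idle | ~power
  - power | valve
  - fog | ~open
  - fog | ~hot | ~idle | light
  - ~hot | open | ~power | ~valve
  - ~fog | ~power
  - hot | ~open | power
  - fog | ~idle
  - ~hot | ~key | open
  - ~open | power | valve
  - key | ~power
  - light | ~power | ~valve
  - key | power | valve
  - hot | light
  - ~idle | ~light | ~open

Try power = True:
  (hot | ~power) forces hot = True.
  (~fog | ~power) forces fog = False.
  (fog | idle | ~power) forces idle = True.
  clause (fog | ~idle) is falsified — backtrack.
So power = False.
  then (power | valve) forces valve = True.
Set open = False.
Try light = False:
  (key | light) forces key = True.
  (~idle | ~key | light | ~valve) forces idle = False.
  (~hot | ~key | open) forces hot = False.
  clause (hot | light) is falsified — backtrack.
So light = True.
  then (idle | ~light | open) forces idle = True.
  then (fog | ~idle) forces fog = True.
Set hot = True.
  then (~hot | ~key | open) forces key = False.
All clauses satisfied.

power = False; open = False; light = True; hot = True; key = False; valve = True; idle = True; fog = True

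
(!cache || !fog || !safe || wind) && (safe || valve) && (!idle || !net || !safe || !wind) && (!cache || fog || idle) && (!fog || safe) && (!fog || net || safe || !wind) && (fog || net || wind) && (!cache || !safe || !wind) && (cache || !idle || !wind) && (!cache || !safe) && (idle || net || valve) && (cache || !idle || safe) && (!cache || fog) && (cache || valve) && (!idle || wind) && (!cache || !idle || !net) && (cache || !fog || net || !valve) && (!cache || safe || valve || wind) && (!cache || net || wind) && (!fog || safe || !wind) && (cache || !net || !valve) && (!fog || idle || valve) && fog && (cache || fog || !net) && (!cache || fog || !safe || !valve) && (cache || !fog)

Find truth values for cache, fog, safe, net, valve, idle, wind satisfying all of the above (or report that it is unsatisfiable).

Case fog = True:
  (!fog || safe) forces safe = True.
  (!cache || !safe) forces cache = False.
  Clause (cache || !fog) is falsified — contradiction.
Case fog = False:
  Clause (fog) is falsified — contradiction.
Both cases fail, so the formula is unsatisfiable.

Unsatisfiable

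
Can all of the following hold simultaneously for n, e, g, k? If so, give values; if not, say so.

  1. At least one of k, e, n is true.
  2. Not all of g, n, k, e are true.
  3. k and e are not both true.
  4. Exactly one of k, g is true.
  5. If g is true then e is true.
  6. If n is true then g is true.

n: True; e: True; g: True; k: False

  (1) {k, e, n}: 2 true — at least one ✓
  (2) {g, n, k, e}: 3/4 true — not all ✓
  (3) k=F, e=T — not both ✓
  (4) {k, g}: 1 true — exactly one ✓
  (5) g=T ⇒ e: T ✓
  (6) n=T ⇒ g: T ✓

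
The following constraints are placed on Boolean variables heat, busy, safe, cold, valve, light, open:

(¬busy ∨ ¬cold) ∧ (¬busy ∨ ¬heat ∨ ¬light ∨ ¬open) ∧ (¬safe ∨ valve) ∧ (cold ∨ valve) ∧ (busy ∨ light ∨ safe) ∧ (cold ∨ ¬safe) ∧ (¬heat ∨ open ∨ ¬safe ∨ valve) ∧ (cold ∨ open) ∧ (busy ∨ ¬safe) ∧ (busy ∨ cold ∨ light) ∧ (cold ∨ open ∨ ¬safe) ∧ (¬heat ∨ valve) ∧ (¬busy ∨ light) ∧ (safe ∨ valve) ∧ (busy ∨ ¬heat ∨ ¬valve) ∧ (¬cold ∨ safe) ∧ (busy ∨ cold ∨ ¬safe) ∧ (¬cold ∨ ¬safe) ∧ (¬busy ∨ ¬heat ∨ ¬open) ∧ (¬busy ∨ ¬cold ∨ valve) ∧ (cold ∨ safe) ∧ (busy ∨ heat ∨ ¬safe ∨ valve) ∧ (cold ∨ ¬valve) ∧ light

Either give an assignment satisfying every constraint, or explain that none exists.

Case cold = True:
  (¬busy ∨ ¬cold) forces busy = False.
  (busy ∨ ¬safe) forces safe = False.
  Clause (¬cold ∨ safe) is falsified — contradiction.
Case cold = False:
  (cold ∨ valve) forces valve = True.
  Clause (cold ∨ ¬valve) is falsified — contradiction.
Both cases fail, so the formula is unsatisfiable.

Unsatisfiable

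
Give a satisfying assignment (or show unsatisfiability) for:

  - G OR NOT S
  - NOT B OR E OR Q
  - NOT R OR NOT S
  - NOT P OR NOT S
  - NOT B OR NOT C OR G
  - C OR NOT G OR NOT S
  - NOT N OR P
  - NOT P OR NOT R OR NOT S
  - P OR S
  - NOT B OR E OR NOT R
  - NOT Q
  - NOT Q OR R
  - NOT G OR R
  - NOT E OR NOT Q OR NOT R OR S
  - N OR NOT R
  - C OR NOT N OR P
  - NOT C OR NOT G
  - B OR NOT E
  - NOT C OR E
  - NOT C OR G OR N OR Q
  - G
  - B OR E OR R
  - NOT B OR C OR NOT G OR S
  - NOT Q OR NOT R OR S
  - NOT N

No satisfying assignment exists.

Case N = True:
  Clause (NOT N) is falsified — contradiction.
Case N = False:
  (NOT Q) forces Q = False.
  (N OR NOT R) forces R = False.
  (NOT G OR R) forces G = False.
  Clause (G) is falsified — contradiction.
Both cases fail, so the formula is unsatisfiable.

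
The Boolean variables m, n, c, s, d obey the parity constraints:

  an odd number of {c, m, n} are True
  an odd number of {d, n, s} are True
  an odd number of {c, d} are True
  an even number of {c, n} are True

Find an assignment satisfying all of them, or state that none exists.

m=T, n=F, c=F, s=F, d=T

{c, m, n}: 1 true → odd ✓
{d, n, s}: 1 true → odd ✓
{c, d}: 1 true → odd ✓
{c, n}: 0 true → even ✓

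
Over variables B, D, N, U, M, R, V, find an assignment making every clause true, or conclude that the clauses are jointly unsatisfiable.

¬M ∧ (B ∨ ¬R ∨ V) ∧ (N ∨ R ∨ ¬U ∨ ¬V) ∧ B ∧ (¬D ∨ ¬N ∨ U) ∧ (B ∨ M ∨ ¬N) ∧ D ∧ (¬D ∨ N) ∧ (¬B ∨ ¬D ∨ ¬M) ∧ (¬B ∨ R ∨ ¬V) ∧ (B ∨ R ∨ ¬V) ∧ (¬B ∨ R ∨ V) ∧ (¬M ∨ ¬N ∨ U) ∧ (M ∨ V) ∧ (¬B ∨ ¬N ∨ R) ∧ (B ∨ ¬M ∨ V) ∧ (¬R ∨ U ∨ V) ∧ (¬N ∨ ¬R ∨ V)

B = True, D = True, N = True, U = True, M = False, R = True, V = True

Unit clause (¬M) forces M = False.
Unit clause (B) forces B = True.
Unit clause (D) forces D = True.
In (¬D ∨ N) only N is left, so N = True.
In (M ∨ V) only V is left, so V = True.
In (¬B ∨ ¬N ∨ R) only R is left, so R = True.
In (¬D ∨ ¬N ∨ U) only U is left, so U = True.
All clauses satisfied.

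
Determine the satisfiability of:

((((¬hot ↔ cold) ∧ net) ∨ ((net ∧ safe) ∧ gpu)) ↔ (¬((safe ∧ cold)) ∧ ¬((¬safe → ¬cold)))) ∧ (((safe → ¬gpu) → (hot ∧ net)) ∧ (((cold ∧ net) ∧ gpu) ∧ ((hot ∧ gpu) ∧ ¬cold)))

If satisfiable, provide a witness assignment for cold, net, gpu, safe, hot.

Case cold = True: the conjunct ¬cold is False.
Case cold = False: the conjunct cold is False.
Both cases fail — unsatisfiable.

The formula is unsatisfiable.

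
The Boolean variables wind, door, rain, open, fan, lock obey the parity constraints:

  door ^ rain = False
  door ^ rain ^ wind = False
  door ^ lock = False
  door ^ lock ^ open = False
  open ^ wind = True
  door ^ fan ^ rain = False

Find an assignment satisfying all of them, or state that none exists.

The formula is unsatisfiable.

Adding constraints 1, 2, 3, 4, 5 mod 2: every variable appears an even number of times on the left, so the left side is 0.
But the right sides sum to 1 (mod 2). 0 ≠ 1 — the system is inconsistent.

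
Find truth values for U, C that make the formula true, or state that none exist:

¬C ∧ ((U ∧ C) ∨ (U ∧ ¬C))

U: True, C: False

  ¬C = True
  (U ∧ C) ∨ (U ∧ ¬C) = True
    U ∧ C = False
    U ∧ ¬C = True
      ¬C = True
Both conjuncts True, so the formula holds.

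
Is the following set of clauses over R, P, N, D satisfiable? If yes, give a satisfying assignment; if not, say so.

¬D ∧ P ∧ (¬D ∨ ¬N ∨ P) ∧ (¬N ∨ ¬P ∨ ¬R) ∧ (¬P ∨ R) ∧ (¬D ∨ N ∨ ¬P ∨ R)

R=T, P=T, N=F, D=F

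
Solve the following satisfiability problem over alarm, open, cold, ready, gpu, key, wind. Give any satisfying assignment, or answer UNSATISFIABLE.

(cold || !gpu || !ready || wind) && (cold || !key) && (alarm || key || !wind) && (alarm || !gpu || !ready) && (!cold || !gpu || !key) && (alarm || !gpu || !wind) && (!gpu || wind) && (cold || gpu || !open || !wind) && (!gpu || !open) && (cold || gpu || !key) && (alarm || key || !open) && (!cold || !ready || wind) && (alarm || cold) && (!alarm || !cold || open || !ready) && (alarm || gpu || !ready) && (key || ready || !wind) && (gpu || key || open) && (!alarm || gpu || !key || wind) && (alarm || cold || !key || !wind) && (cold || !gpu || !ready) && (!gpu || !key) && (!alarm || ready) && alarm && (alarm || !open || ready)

Unit clause (alarm) forces alarm = True.
In (!alarm || ready) only ready is left, so ready = True.
Try open = False:
  (!alarm || !cold || open || !ready) forces cold = False.
  (cold || !key) forces key = False.
  (gpu || key || open) forces gpu = True.
  clause (cold || !gpu || !ready) is falsified — backtrack.
So open = True.
  then (!gpu || !open) forces gpu = False.
Set cold = True.
  then (!cold || !ready || wind) forces wind = True.
Set key = True.
All clauses satisfied.

alarm = True, open = True, cold = True, ready = True, gpu = False, key = True, wind = True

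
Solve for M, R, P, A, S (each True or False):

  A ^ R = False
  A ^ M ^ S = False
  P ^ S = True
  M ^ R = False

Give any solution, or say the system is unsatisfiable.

M=T, R=T, P=T, A=T, S=F

A ^ R = T ^ T = False ✓
A ^ M ^ S = T ^ T ^ F = False ✓
P ^ S = T ^ F = True ✓
M ^ R = T ^ T = False ✓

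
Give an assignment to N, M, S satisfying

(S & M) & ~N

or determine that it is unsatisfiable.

N=F; M=T; S=T

  S & M = True
  ~N = True
Both conjuncts True, so the formula holds.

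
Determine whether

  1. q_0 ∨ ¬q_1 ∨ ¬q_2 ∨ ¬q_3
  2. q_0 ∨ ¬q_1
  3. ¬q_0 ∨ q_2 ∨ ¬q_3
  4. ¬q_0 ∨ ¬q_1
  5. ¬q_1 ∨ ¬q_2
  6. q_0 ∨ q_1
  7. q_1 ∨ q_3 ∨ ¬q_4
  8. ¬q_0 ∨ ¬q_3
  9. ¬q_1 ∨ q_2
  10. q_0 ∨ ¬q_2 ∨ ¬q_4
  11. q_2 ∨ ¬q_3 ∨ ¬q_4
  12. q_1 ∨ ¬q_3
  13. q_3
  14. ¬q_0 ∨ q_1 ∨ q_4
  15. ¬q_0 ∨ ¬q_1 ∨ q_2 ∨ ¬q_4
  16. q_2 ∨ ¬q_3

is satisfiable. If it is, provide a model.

Case q_3 = True:
  (¬q_0 ∨ ¬q_3) forces q_0 = False.
  (q_0 ∨ ¬q_1) forces q_1 = False.
  Clause (q_0 ∨ q_1) is falsified — contradiction.
Case q_3 = False:
  Clause (q_3) is falsified — contradiction.
Both cases fail, so the formula is unsatisfiable.

No satisfying assignment exists.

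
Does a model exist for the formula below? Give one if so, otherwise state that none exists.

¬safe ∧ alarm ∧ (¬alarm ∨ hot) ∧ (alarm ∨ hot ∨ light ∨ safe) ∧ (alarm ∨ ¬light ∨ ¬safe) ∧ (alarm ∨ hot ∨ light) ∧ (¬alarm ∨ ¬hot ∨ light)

safe = False; light = True; hot = True; alarm = True

Unit clause (¬safe) forces safe = False.
Unit clause (alarm) forces alarm = True.
In (¬alarm ∨ hot) only hot is left, so hot = True.
In (¬alarm ∨ ¬hot ∨ light) only light is left, so light = True.
All clauses satisfied.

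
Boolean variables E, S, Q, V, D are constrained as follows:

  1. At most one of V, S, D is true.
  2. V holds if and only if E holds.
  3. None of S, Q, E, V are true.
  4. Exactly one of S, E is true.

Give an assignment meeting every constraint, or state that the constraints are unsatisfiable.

The formula is unsatisfiable.

Case S = True:
  Constraint (3) is violated (S=T) — contradiction.
Case S = False:
  (3) forces Q = False.
  (3) forces E = False.
  Constraint (4) is violated (S=F, E=F) — contradiction.
Both cases fail — unsatisfiable.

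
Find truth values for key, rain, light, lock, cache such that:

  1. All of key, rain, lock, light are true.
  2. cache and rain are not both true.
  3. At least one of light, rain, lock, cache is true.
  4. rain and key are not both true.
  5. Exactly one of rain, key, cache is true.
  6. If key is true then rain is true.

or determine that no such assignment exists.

UNSATISFIABLE

Case rain = True:
  (1) forces key = True.
  Constraint (4) is violated (rain=T, key=T) — contradiction.
Case rain = False:
  Constraint (1) is violated (rain=F) — contradiction.
Both cases fail — unsatisfiable.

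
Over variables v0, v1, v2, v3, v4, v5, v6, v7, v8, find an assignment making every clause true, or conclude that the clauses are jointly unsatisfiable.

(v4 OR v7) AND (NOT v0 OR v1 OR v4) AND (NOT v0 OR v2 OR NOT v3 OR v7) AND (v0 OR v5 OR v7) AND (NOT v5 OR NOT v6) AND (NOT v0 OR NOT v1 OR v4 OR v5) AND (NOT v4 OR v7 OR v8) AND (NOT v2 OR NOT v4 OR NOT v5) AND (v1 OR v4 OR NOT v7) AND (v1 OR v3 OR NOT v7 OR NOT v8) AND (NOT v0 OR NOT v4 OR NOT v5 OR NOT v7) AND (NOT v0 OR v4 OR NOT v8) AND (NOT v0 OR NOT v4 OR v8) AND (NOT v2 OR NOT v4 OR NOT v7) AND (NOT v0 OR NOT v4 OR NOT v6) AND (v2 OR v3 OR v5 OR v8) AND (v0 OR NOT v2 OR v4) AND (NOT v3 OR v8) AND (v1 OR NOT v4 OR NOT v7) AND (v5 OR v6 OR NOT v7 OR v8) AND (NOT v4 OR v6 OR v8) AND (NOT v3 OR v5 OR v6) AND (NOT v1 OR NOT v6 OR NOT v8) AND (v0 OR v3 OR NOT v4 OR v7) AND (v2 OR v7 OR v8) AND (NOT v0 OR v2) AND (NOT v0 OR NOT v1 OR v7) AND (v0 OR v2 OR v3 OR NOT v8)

v0: True; v1: False; v2: True; v3: False; v4: True; v5: False; v6: False; v7: False; v8: True

Set v0 = True.
  then (NOT v0 OR v2) forces v2 = True.
Set v1 = False.
  then (NOT v0 OR v1 OR v4) forces v4 = True.
  then (NOT v2 OR NOT v4 OR NOT v5) forces v5 = False.
  then (NOT v0 OR NOT v4 OR v8) forces v8 = True.
  then (NOT v2 OR NOT v4 OR NOT v7) forces v7 = False.
  then (NOT v0 OR NOT v4 OR NOT v6) forces v6 = False.
  then (NOT v3 OR v5 OR v6) forces v3 = False.
All clauses satisfied.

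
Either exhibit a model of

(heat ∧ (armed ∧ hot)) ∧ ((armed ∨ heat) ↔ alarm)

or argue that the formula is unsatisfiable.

alarm: True, armed: True, hot: True, heat: True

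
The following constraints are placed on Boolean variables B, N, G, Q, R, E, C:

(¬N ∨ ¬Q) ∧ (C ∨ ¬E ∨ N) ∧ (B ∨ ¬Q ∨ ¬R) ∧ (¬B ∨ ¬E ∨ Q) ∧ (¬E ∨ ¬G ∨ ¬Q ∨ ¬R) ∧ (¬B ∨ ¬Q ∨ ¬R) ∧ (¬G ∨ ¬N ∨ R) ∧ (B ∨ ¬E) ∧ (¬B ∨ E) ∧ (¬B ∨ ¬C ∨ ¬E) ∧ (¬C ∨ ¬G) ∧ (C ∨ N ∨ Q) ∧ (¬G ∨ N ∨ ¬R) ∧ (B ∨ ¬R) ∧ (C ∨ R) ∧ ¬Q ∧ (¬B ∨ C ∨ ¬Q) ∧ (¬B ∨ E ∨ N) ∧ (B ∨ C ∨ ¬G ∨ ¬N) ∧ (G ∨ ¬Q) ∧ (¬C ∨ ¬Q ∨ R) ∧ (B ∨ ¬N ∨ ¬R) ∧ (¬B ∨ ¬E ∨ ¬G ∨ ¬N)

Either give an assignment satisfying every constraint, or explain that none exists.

B=F, N=F, G=F, Q=F, R=F, E=F, C=T

Unit clause (¬Q) forces Q = False.
Try B = True:
  (¬B ∨ ¬E ∨ Q) forces E = False.
  clause (¬B ∨ E) is falsified — backtrack.
So B = False.
  then (B ∨ ¬E) forces E = False.
  then (B ∨ ¬R) forces R = False.
  then (C ∨ R) forces C = True.
  then (¬C ∨ ¬G) forces G = False.
Set N = False.
All clauses satisfied.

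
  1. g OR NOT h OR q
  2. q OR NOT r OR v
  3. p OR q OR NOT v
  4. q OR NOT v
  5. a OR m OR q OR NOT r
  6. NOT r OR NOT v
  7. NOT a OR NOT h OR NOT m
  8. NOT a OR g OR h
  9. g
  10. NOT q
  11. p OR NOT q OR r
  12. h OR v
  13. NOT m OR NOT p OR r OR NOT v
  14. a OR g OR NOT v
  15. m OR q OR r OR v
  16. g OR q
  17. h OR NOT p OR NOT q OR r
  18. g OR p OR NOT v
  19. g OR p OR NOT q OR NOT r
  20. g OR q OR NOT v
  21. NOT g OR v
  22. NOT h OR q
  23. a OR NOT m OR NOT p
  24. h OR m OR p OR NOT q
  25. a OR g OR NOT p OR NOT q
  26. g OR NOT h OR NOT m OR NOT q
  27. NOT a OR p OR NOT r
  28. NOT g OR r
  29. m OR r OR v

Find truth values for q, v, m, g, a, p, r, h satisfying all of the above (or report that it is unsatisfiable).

Unsatisfiable

Case v = True:
  (q OR NOT v) forces q = True.
  Clause (NOT q) is falsified — contradiction.
Case v = False:
  (g) forces g = True.
  Clause (NOT g OR v) is falsified — contradiction.
Both cases fail, so the formula is unsatisfiable.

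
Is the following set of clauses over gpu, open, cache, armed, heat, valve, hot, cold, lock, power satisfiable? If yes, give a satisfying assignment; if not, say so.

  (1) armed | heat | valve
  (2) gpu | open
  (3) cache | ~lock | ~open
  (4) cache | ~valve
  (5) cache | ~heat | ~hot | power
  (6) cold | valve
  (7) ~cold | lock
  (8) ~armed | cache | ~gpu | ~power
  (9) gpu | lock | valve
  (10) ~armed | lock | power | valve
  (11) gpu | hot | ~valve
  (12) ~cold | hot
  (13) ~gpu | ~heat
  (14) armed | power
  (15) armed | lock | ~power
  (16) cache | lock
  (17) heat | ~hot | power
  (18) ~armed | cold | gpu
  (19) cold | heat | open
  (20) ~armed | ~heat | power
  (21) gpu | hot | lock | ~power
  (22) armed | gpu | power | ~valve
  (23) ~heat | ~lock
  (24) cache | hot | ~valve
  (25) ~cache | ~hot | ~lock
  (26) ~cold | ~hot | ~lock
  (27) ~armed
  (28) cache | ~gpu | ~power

gpu = True, open = True, cache = True, armed = False, heat = False, valve = True, hot = False, cold = False, lock = True, power = True

Unit clause (~armed) forces armed = False.
In (armed | power) only power is left, so power = True.
In (armed | lock | ~power) only lock is left, so lock = True.
In (~heat | ~lock) only ~heat is left, so heat = False.
In (armed | heat | valve) only valve is left, so valve = True.
In (cache | ~valve) only cache is left, so cache = True.
In (~cache | ~hot | ~lock) only ~hot is left, so hot = False.
In (gpu | hot | ~valve) only gpu is left, so gpu = True.
In (~cold | hot) only ~cold is left, so cold = False.
In (cold | heat | open) only open is left, so open = True.
All clauses satisfied.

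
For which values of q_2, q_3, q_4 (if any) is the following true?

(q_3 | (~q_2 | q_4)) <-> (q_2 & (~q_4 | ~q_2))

q_2=T, q_3=T, q_4=F

  (q_3 | (~q_2 | q_4)) <-> (q_2 & (~q_4 | ~q_2)) = True
    q_3 | (~q_2 | q_4) = True
      ~q_2 | q_4 = False
        ~q_2 = False
    q_2 & (~q_4 | ~q_2) = True
      ~q_4 | ~q_2 = True
        ~q_4 = True
        ~q_2 = False
The formula evaluates to True.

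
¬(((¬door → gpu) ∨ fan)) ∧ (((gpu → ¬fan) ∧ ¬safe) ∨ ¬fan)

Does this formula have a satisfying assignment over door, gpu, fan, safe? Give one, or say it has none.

door: False, gpu: False, fan: False, safe: False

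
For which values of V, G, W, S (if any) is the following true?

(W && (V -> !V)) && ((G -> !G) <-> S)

V = False, G = True, W = True, S = False

  W && (V -> !V) = True
    V -> !V = True
      !V = True
  (G -> !G) <-> S = True
    G -> !G = False
      !G = False
Both conjuncts True, so the formula holds.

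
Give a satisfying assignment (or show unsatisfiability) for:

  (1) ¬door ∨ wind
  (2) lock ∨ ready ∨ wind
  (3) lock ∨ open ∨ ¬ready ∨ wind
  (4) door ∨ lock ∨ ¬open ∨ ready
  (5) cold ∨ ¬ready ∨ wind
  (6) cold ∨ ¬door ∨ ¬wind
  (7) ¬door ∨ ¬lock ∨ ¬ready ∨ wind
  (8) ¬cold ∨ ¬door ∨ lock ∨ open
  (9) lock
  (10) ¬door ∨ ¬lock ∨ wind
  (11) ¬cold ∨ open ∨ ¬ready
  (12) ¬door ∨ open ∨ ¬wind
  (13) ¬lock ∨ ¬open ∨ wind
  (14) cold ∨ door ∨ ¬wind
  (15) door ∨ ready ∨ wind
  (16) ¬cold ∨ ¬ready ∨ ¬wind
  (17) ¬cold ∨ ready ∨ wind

Unit clause (lock) forces lock = True.
Set cold = True.
Set door = True.
  then (¬door ∨ wind) forces wind = True.
  then (¬door ∨ open ∨ ¬wind) forces open = True.
  then (¬cold ∨ ¬ready ∨ ¬wind) forces ready = False.
All clauses satisfied.

cold: True; door: True; open: True; lock: True; ready: False; wind: True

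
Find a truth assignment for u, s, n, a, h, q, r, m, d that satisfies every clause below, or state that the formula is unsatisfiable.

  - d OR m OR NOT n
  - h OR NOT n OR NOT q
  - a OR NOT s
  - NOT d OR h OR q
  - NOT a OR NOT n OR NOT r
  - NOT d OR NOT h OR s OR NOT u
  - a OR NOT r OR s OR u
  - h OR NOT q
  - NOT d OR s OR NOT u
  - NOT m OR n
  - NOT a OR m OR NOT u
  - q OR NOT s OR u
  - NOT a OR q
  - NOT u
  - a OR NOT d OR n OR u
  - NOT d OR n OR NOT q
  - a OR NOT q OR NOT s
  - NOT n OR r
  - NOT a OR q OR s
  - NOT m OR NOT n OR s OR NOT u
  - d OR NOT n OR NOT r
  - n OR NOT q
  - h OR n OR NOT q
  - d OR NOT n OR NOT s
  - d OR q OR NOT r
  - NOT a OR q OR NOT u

u=F, s=F, n=F, a=F, h=F, q=F, r=F, m=F, d=F

Unit clause (NOT u) forces u = False.
Set s = False.
Set n = False.
  then (NOT m OR n) forces m = False.
  then (n OR NOT q) forces q = False.
  then (NOT a OR q) forces a = False.
  then (a OR NOT d OR n OR u) forces d = False.
  then (d OR q OR NOT r) forces r = False.
Set h = False.
All clauses satisfied.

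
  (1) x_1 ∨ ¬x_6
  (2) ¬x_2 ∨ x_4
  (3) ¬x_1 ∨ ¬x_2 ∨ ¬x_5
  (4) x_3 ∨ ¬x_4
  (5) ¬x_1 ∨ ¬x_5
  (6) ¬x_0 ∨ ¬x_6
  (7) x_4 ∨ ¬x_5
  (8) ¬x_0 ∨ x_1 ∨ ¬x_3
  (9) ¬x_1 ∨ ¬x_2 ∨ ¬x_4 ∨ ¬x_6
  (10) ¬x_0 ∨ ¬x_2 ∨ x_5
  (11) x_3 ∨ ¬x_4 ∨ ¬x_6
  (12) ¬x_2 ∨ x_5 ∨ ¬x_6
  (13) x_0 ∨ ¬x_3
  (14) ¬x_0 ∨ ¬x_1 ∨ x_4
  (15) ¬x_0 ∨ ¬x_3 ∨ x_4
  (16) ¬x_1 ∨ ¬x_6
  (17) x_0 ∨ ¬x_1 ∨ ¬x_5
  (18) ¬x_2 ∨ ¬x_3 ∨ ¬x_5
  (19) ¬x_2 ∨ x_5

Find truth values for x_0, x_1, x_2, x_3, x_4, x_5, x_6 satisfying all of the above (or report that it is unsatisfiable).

x_0 = True, x_1 = False, x_2 = False, x_3 = False, x_4 = False, x_5 = False, x_6 = False

Set x_0 = True.
  then (¬x_0 ∨ ¬x_6) forces x_6 = False.
Set x_1 = False.
  then (¬x_0 ∨ x_1 ∨ ¬x_3) forces x_3 = False.
  then (x_3 ∨ ¬x_4) forces x_4 = False.
  then (x_4 ∨ ¬x_5) forces x_5 = False.
  then (¬x_0 ∨ ¬x_2 ∨ x_5) forces x_2 = False.
All clauses satisfied.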